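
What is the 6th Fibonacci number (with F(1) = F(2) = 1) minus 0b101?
The 6th Fibonacci number (with F(1) = F(2) = 1): 1, 1, 2, 3, 5, 8 → 8
Convert 0b101 (binary) → 4 + 1 = 5 (decimal)
Compute 8 - 5 = 3
3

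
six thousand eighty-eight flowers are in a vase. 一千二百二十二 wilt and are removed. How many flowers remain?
Convert six thousand eighty-eight (English words) → 6×1000 + 88 = 6088 (decimal)
Convert 一千二百二十二 (Chinese numeral) → 1×1000 + 2×100 + 2×10 + 2 = 1222 (decimal)
Compute 6088 - 1222 = 4866
4866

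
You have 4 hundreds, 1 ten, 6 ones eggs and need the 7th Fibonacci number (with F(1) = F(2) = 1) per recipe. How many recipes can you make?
Convert 4 hundreds, 1 ten, 6 ones (place-value notation) → 4×100 + 1×10 + 6 = 416 (decimal)
Convert the 7th Fibonacci number (with F(1) = F(2) = 1) (Fibonacci index) → 1, 1, 2, 3, 5, 8, 13 → 13 (decimal)
Compute 416 ÷ 13 = 32
32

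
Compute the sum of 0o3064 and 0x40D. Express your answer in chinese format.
Convert 0o3064 (octal) → 3×512 + 6×8 + 4 = 1588 (decimal)
Convert 0x40D (hexadecimal) → 4×256 + 13 = 1037 (decimal)
Compute 1588 + 1037 = 2625
Convert 2625 (decimal) → 2625 = 2×1000 + 6×100 + 2×10 + 5 → 二千六百二十五 (Chinese numeral)
二千六百二十五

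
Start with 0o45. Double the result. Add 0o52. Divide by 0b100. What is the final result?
Convert 0o45 (octal) → 4×8 + 5 = 37 (decimal)
Start: 37
37 × 2 = 74
Convert 0o52 (octal) → 5×8 + 2 = 42 (decimal)
74 + 42 = 116
Convert 0b100 (binary) → 4 (decimal)
116 ÷ 4 = 29
29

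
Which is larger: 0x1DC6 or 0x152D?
Convert 0x1DC6 (hexadecimal) → 1×4096 + 13×256 + 12×16 + 6 = 7622 (decimal)
Convert 0x152D (hexadecimal) → 1×4096 + 5×256 + 2×16 + 13 = 5421 (decimal)
Compare 7622 vs 5421: larger = 7622
7622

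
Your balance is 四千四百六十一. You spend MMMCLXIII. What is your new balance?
Convert 四千四百六十一 (Chinese numeral) → 4×1000 + 4×100 + 6×10 + 1 = 4461 (decimal)
Convert MMMCLXIII (Roman numeral) → 1000 + 1000 + 1000 + 100 + 50 + 10 + 1 + 1 + 1 = 3163 (decimal)
Compute 4461 - 3163 = 1298
1298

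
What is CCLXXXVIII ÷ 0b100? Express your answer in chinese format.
Convert CCLXXXVIII (Roman numeral) → 100 + 100 + 50 + 10 + 10 + 10 + 5 + 1 + 1 + 1 = 288 (decimal)
Convert 0b100 (binary) → 4 (decimal)
Compute 288 ÷ 4 = 72
Convert 72 (decimal) → 72 = 7×10 + 2 → 七十二 (Chinese numeral)
七十二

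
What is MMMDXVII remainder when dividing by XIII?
Convert MMMDXVII (Roman numeral) → 1000 + 1000 + 1000 + 500 + 10 + 5 + 1 + 1 = 3517 (decimal)
Convert XIII (Roman numeral) → 10 + 1 + 1 + 1 = 13 (decimal)
Compute 3517 mod 13 = 7
7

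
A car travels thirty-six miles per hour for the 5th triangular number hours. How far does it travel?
Convert thirty-six (English words) → 36 (decimal)
Convert the 5th triangular number (triangular index) → 5×6/2 = 15 (decimal)
Compute 36 × 15 = 540
540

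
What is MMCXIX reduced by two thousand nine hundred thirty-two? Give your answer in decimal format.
Convert MMCXIX (Roman numeral) → 1000 + 1000 + 100 + 10 + 9 = 2119 (decimal)
Convert two thousand nine hundred thirty-two (English words) → 2×1000 + 9×100 + 32 = 2932 (decimal)
Compute 2119 - 2932 = -813
-813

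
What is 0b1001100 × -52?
Convert 0b1001100 (binary) → 64 + 8 + 4 = 76 (decimal)
Compute 76 × -52 = -3952
-3952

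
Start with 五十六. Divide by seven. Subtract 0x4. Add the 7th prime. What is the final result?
Convert 五十六 (Chinese numeral) → 5×10 + 6 = 56 (decimal)
Start: 56
Convert seven (English words) → 7 (decimal)
56 ÷ 7 = 8
Convert 0x4 (hexadecimal) → 4 (decimal)
8 - 4 = 4
Convert the 7th prime (prime index) → 17 (decimal)
4 + 17 = 21
21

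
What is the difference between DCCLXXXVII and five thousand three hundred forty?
Convert DCCLXXXVII (Roman numeral) → 500 + 100 + 100 + 50 + 10 + 10 + 10 + 5 + 1 + 1 = 787 (decimal)
Convert five thousand three hundred forty (English words) → 5×1000 + 3×100 + 40 = 5340 (decimal)
Difference: |787 - 5340| = 4553
4553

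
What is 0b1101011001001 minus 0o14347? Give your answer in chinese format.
Convert 0b1101011001001 (binary) → 4096 + 2048 + 512 + 128 + 64 + 8 + 1 = 6857 (decimal)
Convert 0o14347 (octal) → 1×4096 + 4×512 + 3×64 + 4×8 + 7 = 6375 (decimal)
Compute 6857 - 6375 = 482
Convert 482 (decimal) → 482 = 4×100 + 8×10 + 2 → 四百八十二 (Chinese numeral)
四百八十二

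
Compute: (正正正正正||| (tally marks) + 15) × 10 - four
Convert 正正正正正||| (tally marks) → 5 + 5 + 5 + 5 + 5 + 3 = 28 (decimal)
Convert four (English words) → 4 (decimal)
Expression in decimal: (28 + 15) × 10 - 4
Parentheses first: 28 + 15 = 43
Multiply: 43 × 10 = 430
Subtract: 430 - 4 = 426
426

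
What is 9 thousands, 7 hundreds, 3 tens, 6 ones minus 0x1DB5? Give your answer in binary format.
Convert 9 thousands, 7 hundreds, 3 tens, 6 ones (place-value notation) → 9×1000 + 7×100 + 3×10 + 6 = 9736 (decimal)
Convert 0x1DB5 (hexadecimal) → 1×4096 + 13×256 + 11×16 + 5 = 7605 (decimal)
Compute 9736 - 7605 = 2131
Convert 2131 (decimal) → 2131 = 2048 + 64 + 16 + 2 + 1 → 0b100001010011 (binary)
0b100001010011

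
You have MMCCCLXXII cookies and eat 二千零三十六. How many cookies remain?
Convert MMCCCLXXII (Roman numeral) → 1000 + 1000 + 100 + 100 + 100 + 50 + 10 + 10 + 1 + 1 = 2372 (decimal)
Convert 二千零三十六 (Chinese numeral) → 2×1000 + 3×10 + 6 = 2036 (decimal)
Compute 2372 - 2036 = 336
336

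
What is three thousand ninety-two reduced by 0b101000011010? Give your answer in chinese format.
Convert three thousand ninety-two (English words) → 3×1000 + 92 = 3092 (decimal)
Convert 0b101000011010 (binary) → 2048 + 512 + 16 + 8 + 2 = 2586 (decimal)
Compute 3092 - 2586 = 506
Convert 506 (decimal) → 506 = 5×100 + 6 → 五百零六 (Chinese numeral)
五百零六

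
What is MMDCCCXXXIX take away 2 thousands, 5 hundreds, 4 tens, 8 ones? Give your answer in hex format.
Convert MMDCCCXXXIX (Roman numeral) → 1000 + 1000 + 500 + 100 + 100 + 100 + 10 + 10 + 10 + 9 = 2839 (decimal)
Convert 2 thousands, 5 hundreds, 4 tens, 8 ones (place-value notation) → 2×1000 + 5×100 + 4×10 + 8 = 2548 (decimal)
Compute 2839 - 2548 = 291
Convert 291 (decimal) → 291 = 1×256 + 2×16 + 3 → 0x123 (hexadecimal)
0x123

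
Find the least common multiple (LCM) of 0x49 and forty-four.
Convert 0x49 (hexadecimal) → 4×16 + 9 = 73 (decimal)
Convert forty-four (English words) → 44 (decimal)
Compute lcm(73, 44) = 3212
3212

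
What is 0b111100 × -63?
Convert 0b111100 (binary) → 32 + 16 + 8 + 4 = 60 (decimal)
Compute 60 × -63 = -3780
-3780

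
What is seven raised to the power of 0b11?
Convert seven (English words) → 7 (decimal)
Convert 0b11 (binary) → 2 + 1 = 3 (decimal)
Compute 7 ^ 3 = 343
343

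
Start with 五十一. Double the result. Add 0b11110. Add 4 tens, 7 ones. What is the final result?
Convert 五十一 (Chinese numeral) → 5×10 + 1 = 51 (decimal)
Start: 51
51 × 2 = 102
Convert 0b11110 (binary) → 16 + 8 + 4 + 2 = 30 (decimal)
102 + 30 = 132
Convert 4 tens, 7 ones (place-value notation) → 4×10 + 7 = 47 (decimal)
132 + 47 = 179
179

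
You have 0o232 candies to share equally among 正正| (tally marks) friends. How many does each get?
Convert 0o232 (octal) → 2×64 + 3×8 + 2 = 154 (decimal)
Convert 正正| (tally marks) → 5 + 5 + 1 = 11 (decimal)
Compute 154 ÷ 11 = 14
14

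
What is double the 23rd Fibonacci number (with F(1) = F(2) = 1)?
The 23rd Fibonacci number (with F(1) = F(2) = 1) = 28657
Compute 28657 × 2 = 57314
57314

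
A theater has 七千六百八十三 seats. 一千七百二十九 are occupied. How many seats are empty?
Convert 七千六百八十三 (Chinese numeral) → 7×1000 + 6×100 + 8×10 + 3 = 7683 (decimal)
Convert 一千七百二十九 (Chinese numeral) → 1×1000 + 7×100 + 2×10 + 9 = 1729 (decimal)
Compute 7683 - 1729 = 5954
5954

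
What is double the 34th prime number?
The 34th prime number = 139
Compute 139 × 2 = 278
278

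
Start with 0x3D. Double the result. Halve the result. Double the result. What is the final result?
Convert 0x3D (hexadecimal) → 3×16 + 13 = 61 (decimal)
Start: 61
61 × 2 = 122
122 ÷ 2 = 61
61 × 2 = 122
122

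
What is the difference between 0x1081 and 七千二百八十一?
Convert 0x1081 (hexadecimal) → 1×4096 + 8×16 + 1 = 4225 (decimal)
Convert 七千二百八十一 (Chinese numeral) → 7×1000 + 2×100 + 8×10 + 1 = 7281 (decimal)
Difference: |4225 - 7281| = 3056
3056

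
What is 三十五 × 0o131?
Convert 三十五 (Chinese numeral) → 3×10 + 5 = 35 (decimal)
Convert 0o131 (octal) → 1×64 + 3×8 + 1 = 89 (decimal)
Compute 35 × 89 = 3115
3115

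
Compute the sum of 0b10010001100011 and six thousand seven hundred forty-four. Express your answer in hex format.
Convert 0b10010001100011 (binary) → 8192 + 1024 + 64 + 32 + 2 + 1 = 9315 (decimal)
Convert six thousand seven hundred forty-four (English words) → 6×1000 + 7×100 + 44 = 6744 (decimal)
Compute 9315 + 6744 = 16059
Convert 16059 (decimal) → 16059 = 3×4096 + 14×256 + 11×16 + 11 → 0x3EBB (hexadecimal)
0x3EBB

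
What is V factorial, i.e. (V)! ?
Convert V (Roman numeral) → 5 (decimal)
Compute 5! = 120
120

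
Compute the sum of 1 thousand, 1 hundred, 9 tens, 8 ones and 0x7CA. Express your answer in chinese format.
Convert 1 thousand, 1 hundred, 9 tens, 8 ones (place-value notation) → 1×1000 + 1×100 + 9×10 + 8 = 1198 (decimal)
Convert 0x7CA (hexadecimal) → 7×256 + 12×16 + 10 = 1994 (decimal)
Compute 1198 + 1994 = 3192
Convert 3192 (decimal) → 3192 = 3×1000 + 1×100 + 9×10 + 2 → 三千一百九十二 (Chinese numeral)
三千一百九十二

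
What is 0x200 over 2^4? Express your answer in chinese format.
Convert 0x200 (hexadecimal) → 2×256 = 512 (decimal)
Convert 2^4 (power) → 16 (decimal)
Compute 512 ÷ 16 = 32
Convert 32 (decimal) → 32 = 3×10 + 2 → 三十二 (Chinese numeral)
三十二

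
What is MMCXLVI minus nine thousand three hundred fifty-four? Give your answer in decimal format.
Convert MMCXLVI (Roman numeral) → 1000 + 1000 + 100 + 40 + 5 + 1 = 2146 (decimal)
Convert nine thousand three hundred fifty-four (English words) → 9×1000 + 3×100 + 54 = 9354 (decimal)
Compute 2146 - 9354 = -7208
-7208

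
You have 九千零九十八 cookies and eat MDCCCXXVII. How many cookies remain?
Convert 九千零九十八 (Chinese numeral) → 9×1000 + 9×10 + 8 = 9098 (decimal)
Convert MDCCCXXVII (Roman numeral) → 1000 + 500 + 100 + 100 + 100 + 10 + 10 + 5 + 1 + 1 = 1827 (decimal)
Compute 9098 - 1827 = 7271
7271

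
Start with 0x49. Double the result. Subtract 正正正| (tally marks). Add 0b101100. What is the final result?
Convert 0x49 (hexadecimal) → 4×16 + 9 = 73 (decimal)
Start: 73
73 × 2 = 146
Convert 正正正| (tally marks) → 5 + 5 + 5 + 1 = 16 (decimal)
146 - 16 = 130
Convert 0b101100 (binary) → 32 + 8 + 4 = 44 (decimal)
130 + 44 = 174
174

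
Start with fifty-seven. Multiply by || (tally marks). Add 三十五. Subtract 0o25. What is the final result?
Convert fifty-seven (English words) → 57 (decimal)
Start: 57
Convert || (tally marks) → 2 (decimal)
57 × 2 = 114
Convert 三十五 (Chinese numeral) → 3×10 + 5 = 35 (decimal)
114 + 35 = 149
Convert 0o25 (octal) → 2×8 + 5 = 21 (decimal)
149 - 21 = 128
128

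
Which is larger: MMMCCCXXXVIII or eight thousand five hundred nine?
Convert MMMCCCXXXVIII (Roman numeral) → 1000 + 1000 + 1000 + 100 + 100 + 100 + 10 + 10 + 10 + 5 + 1 + 1 + 1 = 3338 (decimal)
Convert eight thousand five hundred nine (English words) → 8×1000 + 5×100 + 9 = 8509 (decimal)
Compare 3338 vs 8509: larger = 8509
8509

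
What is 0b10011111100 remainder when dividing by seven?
Convert 0b10011111100 (binary) → 1024 + 128 + 64 + 32 + 16 + 8 + 4 = 1276 (decimal)
Convert seven (English words) → 7 (decimal)
Compute 1276 mod 7 = 2
2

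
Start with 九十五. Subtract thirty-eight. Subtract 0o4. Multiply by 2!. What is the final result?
Convert 九十五 (Chinese numeral) → 9×10 + 5 = 95 (decimal)
Start: 95
Convert thirty-eight (English words) → 38 (decimal)
95 - 38 = 57
Convert 0o4 (octal) → 4 (decimal)
57 - 4 = 53
Convert 2! (factorial) → 2 (decimal)
53 × 2 = 106
106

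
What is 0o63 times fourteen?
Convert 0o63 (octal) → 6×8 + 3 = 51 (decimal)
Convert fourteen (English words) → 14 (decimal)
Compute 51 × 14 = 714
714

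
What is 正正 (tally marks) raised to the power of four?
Convert 正正 (tally marks) → 5 + 5 = 10 (decimal)
Convert four (English words) → 4 (decimal)
Compute 10 ^ 4 = 10000
10000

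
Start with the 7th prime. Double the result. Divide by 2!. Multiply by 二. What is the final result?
Convert the 7th prime (prime index) → 17 (decimal)
Start: 17
17 × 2 = 34
Convert 2! (factorial) → 2 (decimal)
34 ÷ 2 = 17
Convert 二 (Chinese numeral) → 2 (decimal)
17 × 2 = 34
34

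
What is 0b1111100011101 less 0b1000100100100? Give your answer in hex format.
Convert 0b1111100011101 (binary) → 4096 + 2048 + 1024 + 512 + 256 + 16 + 8 + 4 + 1 = 7965 (decimal)
Convert 0b1000100100100 (binary) → 4096 + 256 + 32 + 4 = 4388 (decimal)
Compute 7965 - 4388 = 3577
Convert 3577 (decimal) → 3577 = 13×256 + 15×16 + 9 → 0xDF9 (hexadecimal)
0xDF9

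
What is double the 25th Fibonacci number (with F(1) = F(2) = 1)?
The 25th Fibonacci number (with F(1) = F(2) = 1) = 75025
Compute 75025 × 2 = 150050
150050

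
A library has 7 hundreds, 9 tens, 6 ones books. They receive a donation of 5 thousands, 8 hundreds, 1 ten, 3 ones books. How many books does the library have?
Convert 7 hundreds, 9 tens, 6 ones (place-value notation) → 7×100 + 9×10 + 6 = 796 (decimal)
Convert 5 thousands, 8 hundreds, 1 ten, 3 ones (place-value notation) → 5×1000 + 8×100 + 1×10 + 3 = 5813 (decimal)
Compute 796 + 5813 = 6609
6609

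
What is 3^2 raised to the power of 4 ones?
Convert 3^2 (power) → 9 (decimal)
Convert 4 ones (place-value notation) → 4 (decimal)
Compute 9 ^ 4 = 6561
6561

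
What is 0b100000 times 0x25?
Convert 0b100000 (binary) → 32 (decimal)
Convert 0x25 (hexadecimal) → 2×16 + 5 = 37 (decimal)
Compute 32 × 37 = 1184
1184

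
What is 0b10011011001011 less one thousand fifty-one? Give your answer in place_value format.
Convert 0b10011011001011 (binary) → 8192 + 1024 + 512 + 128 + 64 + 8 + 2 + 1 = 9931 (decimal)
Convert one thousand fifty-one (English words) → 1×1000 + 51 = 1051 (decimal)
Compute 9931 - 1051 = 8880
Convert 8880 (decimal) → 8880 = 8×1000 + 8×100 + 8×10 → 8 thousands, 8 hundreds, 8 tens (place-value notation)
8 thousands, 8 hundreds, 8 tens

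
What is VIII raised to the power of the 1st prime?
Convert VIII (Roman numeral) → 5 + 1 + 1 + 1 = 8 (decimal)
Convert the 1st prime (prime index) → 2 (decimal)
Compute 8 ^ 2 = 64
64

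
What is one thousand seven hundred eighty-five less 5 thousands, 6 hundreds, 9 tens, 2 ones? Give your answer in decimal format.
Convert one thousand seven hundred eighty-five (English words) → 1×1000 + 7×100 + 85 = 1785 (decimal)
Convert 5 thousands, 6 hundreds, 9 tens, 2 ones (place-value notation) → 5×1000 + 6×100 + 9×10 + 2 = 5692 (decimal)
Compute 1785 - 5692 = -3907
-3907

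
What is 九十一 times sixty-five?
Convert 九十一 (Chinese numeral) → 9×10 + 1 = 91 (decimal)
Convert sixty-five (English words) → 65 (decimal)
Compute 91 × 65 = 5915
5915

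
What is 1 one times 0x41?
Convert 1 one (place-value notation) → 1 (decimal)
Convert 0x41 (hexadecimal) → 4×16 + 1 = 65 (decimal)
Compute 1 × 65 = 65
65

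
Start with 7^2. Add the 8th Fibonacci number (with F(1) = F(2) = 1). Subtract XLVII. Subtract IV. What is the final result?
Convert 7^2 (power) → 49 (decimal)
Start: 49
Convert the 8th Fibonacci number (with F(1) = F(2) = 1) (Fibonacci index) → 1, 1, 2, 3, 5, 8, 13, 21 → 21 (decimal)
49 + 21 = 70
Convert XLVII (Roman numeral) → 40 + 5 + 1 + 1 = 47 (decimal)
70 - 47 = 23
Convert IV (Roman numeral) → 4 (decimal)
23 - 4 = 19
19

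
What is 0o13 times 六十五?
Convert 0o13 (octal) → 1×8 + 3 = 11 (decimal)
Convert 六十五 (Chinese numeral) → 6×10 + 5 = 65 (decimal)
Compute 11 × 65 = 715
715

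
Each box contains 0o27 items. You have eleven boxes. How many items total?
Convert 0o27 (octal) → 2×8 + 7 = 23 (decimal)
Convert eleven (English words) → 11 (decimal)
Compute 23 × 11 = 253
253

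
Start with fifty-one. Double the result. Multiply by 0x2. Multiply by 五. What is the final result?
Convert fifty-one (English words) → 51 (decimal)
Start: 51
51 × 2 = 102
Convert 0x2 (hexadecimal) → 2 (decimal)
102 × 2 = 204
Convert 五 (Chinese numeral) → 5 (decimal)
204 × 5 = 1020
1020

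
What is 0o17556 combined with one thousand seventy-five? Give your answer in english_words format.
Convert 0o17556 (octal) → 1×4096 + 7×512 + 5×64 + 5×8 + 6 = 8046 (decimal)
Convert one thousand seventy-five (English words) → 1×1000 + 75 = 1075 (decimal)
Compute 8046 + 1075 = 9121
Convert 9121 (decimal) → 9121 = 9×1000 + 1×100 + 21 → nine thousand one hundred twenty-one (English words)
nine thousand one hundred twenty-one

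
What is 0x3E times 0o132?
Convert 0x3E (hexadecimal) → 3×16 + 14 = 62 (decimal)
Convert 0o132 (octal) → 1×64 + 3×8 + 2 = 90 (decimal)
Compute 62 × 90 = 5580
5580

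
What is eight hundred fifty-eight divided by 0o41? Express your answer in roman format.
Convert eight hundred fifty-eight (English words) → 8×100 + 58 = 858 (decimal)
Convert 0o41 (octal) → 4×8 + 1 = 33 (decimal)
Compute 858 ÷ 33 = 26
Convert 26 (decimal) → 26 = 10 + 10 + 5 + 1 → XXVI (Roman numeral)
XXVI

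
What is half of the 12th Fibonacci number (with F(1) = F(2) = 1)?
The 12th Fibonacci number (with F(1) = F(2) = 1): 1, 1, 2, 3, 5, 8, 13, 21, 34, 55, 89, 144 → 144
Compute 144 ÷ 2 = 72
72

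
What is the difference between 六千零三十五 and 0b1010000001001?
Convert 六千零三十五 (Chinese numeral) → 6×1000 + 3×10 + 5 = 6035 (decimal)
Convert 0b1010000001001 (binary) → 4096 + 1024 + 8 + 1 = 5129 (decimal)
Difference: |6035 - 5129| = 906
906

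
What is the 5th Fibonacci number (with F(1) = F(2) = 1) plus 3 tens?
The 5th Fibonacci number (with F(1) = F(2) = 1): 1, 1, 2, 3, 5 → 5
Convert 3 tens (place-value notation) → 3×10 = 30 (decimal)
Compute 5 + 30 = 35
35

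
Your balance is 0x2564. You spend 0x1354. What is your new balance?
Convert 0x2564 (hexadecimal) → 2×4096 + 5×256 + 6×16 + 4 = 9572 (decimal)
Convert 0x1354 (hexadecimal) → 1×4096 + 3×256 + 5×16 + 4 = 4948 (decimal)
Compute 9572 - 4948 = 4624
4624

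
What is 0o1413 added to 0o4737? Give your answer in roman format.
Convert 0o1413 (octal) → 1×512 + 4×64 + 1×8 + 3 = 779 (decimal)
Convert 0o4737 (octal) → 4×512 + 7×64 + 3×8 + 7 = 2527 (decimal)
Compute 779 + 2527 = 3306
Convert 3306 (decimal) → 3306 = 1000 + 1000 + 1000 + 100 + 100 + 100 + 5 + 1 → MMMCCCVI (Roman numeral)
MMMCCCVI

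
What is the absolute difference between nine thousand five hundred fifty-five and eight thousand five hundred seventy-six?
Convert nine thousand five hundred fifty-five (English words) → 9×1000 + 5×100 + 55 = 9555 (decimal)
Convert eight thousand five hundred seventy-six (English words) → 8×1000 + 5×100 + 76 = 8576 (decimal)
Compute |9555 - 8576| = 979
979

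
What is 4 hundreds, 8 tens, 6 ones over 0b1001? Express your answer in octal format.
Convert 4 hundreds, 8 tens, 6 ones (place-value notation) → 4×100 + 8×10 + 6 = 486 (decimal)
Convert 0b1001 (binary) → 8 + 1 = 9 (decimal)
Compute 486 ÷ 9 = 54
Convert 54 (decimal) → 54 = 6×8 + 6 → 0o66 (octal)
0o66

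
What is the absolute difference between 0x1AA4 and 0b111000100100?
Convert 0x1AA4 (hexadecimal) → 1×4096 + 10×256 + 10×16 + 4 = 6820 (decimal)
Convert 0b111000100100 (binary) → 2048 + 1024 + 512 + 32 + 4 = 3620 (decimal)
Compute |6820 - 3620| = 3200
3200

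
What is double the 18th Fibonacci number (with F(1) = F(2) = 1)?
The 18th Fibonacci number (with F(1) = F(2) = 1) = 2584
Compute 2584 × 2 = 5168
5168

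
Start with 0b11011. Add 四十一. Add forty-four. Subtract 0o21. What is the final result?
Convert 0b11011 (binary) → 16 + 8 + 2 + 1 = 27 (decimal)
Start: 27
Convert 四十一 (Chinese numeral) → 4×10 + 1 = 41 (decimal)
27 + 41 = 68
Convert forty-four (English words) → 44 (decimal)
68 + 44 = 112
Convert 0o21 (octal) → 2×8 + 1 = 17 (decimal)
112 - 17 = 95
95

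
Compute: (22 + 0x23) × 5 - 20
Convert 0x23 (hexadecimal) → 2×16 + 3 = 35 (decimal)
Expression in decimal: (22 + 35) × 5 - 20
Parentheses first: 22 + 35 = 57
Multiply: 57 × 5 = 285
Subtract: 285 - 20 = 265
265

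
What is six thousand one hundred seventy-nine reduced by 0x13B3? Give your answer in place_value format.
Convert six thousand one hundred seventy-nine (English words) → 6×1000 + 1×100 + 79 = 6179 (decimal)
Convert 0x13B3 (hexadecimal) → 1×4096 + 3×256 + 11×16 + 3 = 5043 (decimal)
Compute 6179 - 5043 = 1136
Convert 1136 (decimal) → 1136 = 1×1000 + 1×100 + 3×10 + 6 → 1 thousand, 1 hundred, 3 tens, 6 ones (place-value notation)
1 thousand, 1 hundred, 3 tens, 6 ones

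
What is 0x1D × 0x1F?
Convert 0x1D (hexadecimal) → 1×16 + 13 = 29 (decimal)
Convert 0x1F (hexadecimal) → 1×16 + 15 = 31 (decimal)
Compute 29 × 31 = 899
899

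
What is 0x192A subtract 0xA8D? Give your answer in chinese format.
Convert 0x192A (hexadecimal) → 1×4096 + 9×256 + 2×16 + 10 = 6442 (decimal)
Convert 0xA8D (hexadecimal) → 10×256 + 8×16 + 13 = 2701 (decimal)
Compute 6442 - 2701 = 3741
Convert 3741 (decimal) → 3741 = 3×1000 + 7×100 + 4×10 + 1 → 三千七百四十一 (Chinese numeral)
三千七百四十一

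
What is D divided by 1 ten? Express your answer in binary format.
Convert D (Roman numeral) → 500 (decimal)
Convert 1 ten (place-value notation) → 1×10 = 10 (decimal)
Compute 500 ÷ 10 = 50
Convert 50 (decimal) → 50 = 32 + 16 + 2 → 0b110010 (binary)
0b110010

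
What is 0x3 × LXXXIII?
Convert 0x3 (hexadecimal) → 3 (decimal)
Convert LXXXIII (Roman numeral) → 50 + 10 + 10 + 10 + 1 + 1 + 1 = 83 (decimal)
Compute 3 × 83 = 249
249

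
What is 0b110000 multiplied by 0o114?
Convert 0b110000 (binary) → 32 + 16 = 48 (decimal)
Convert 0o114 (octal) → 1×64 + 1×8 + 4 = 76 (decimal)
Compute 48 × 76 = 3648
3648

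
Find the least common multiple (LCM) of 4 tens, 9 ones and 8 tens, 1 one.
Convert 4 tens, 9 ones (place-value notation) → 4×10 + 9 = 49 (decimal)
Convert 8 tens, 1 one (place-value notation) → 8×10 + 1 = 81 (decimal)
Compute lcm(49, 81) = 3969
3969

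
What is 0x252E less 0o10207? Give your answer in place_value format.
Convert 0x252E (hexadecimal) → 2×4096 + 5×256 + 2×16 + 14 = 9518 (decimal)
Convert 0o10207 (octal) → 1×4096 + 2×64 + 7 = 4231 (decimal)
Compute 9518 - 4231 = 5287
Convert 5287 (decimal) → 5287 = 5×1000 + 2×100 + 8×10 + 7 → 5 thousands, 2 hundreds, 8 tens, 7 ones (place-value notation)
5 thousands, 2 hundreds, 8 tens, 7 ones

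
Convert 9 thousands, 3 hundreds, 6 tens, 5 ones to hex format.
Convert 9 thousands, 3 hundreds, 6 tens, 5 ones (place-value notation) → 9×1000 + 3×100 + 6×10 + 5 = 9365 (decimal)
Convert 9365 (decimal) → 9365 = 2×4096 + 4×256 + 9×16 + 5 → 0x2495 (hexadecimal)
0x2495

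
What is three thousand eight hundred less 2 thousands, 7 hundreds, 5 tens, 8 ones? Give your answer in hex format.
Convert three thousand eight hundred (English words) → 3×1000 + 8×100 = 3800 (decimal)
Convert 2 thousands, 7 hundreds, 5 tens, 8 ones (place-value notation) → 2×1000 + 7×100 + 5×10 + 8 = 2758 (decimal)
Compute 3800 - 2758 = 1042
Convert 1042 (decimal) → 1042 = 4×256 + 1×16 + 2 → 0x412 (hexadecimal)
0x412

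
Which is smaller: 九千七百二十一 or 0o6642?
Convert 九千七百二十一 (Chinese numeral) → 9×1000 + 7×100 + 2×10 + 1 = 9721 (decimal)
Convert 0o6642 (octal) → 6×512 + 6×64 + 4×8 + 2 = 3490 (decimal)
Compare 9721 vs 3490: smaller = 3490
3490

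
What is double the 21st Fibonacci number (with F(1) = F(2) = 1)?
The 21st Fibonacci number (with F(1) = F(2) = 1) = 10946
Compute 10946 × 2 = 21892
21892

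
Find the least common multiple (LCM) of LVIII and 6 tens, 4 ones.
Convert LVIII (Roman numeral) → 50 + 5 + 1 + 1 + 1 = 58 (decimal)
Convert 6 tens, 4 ones (place-value notation) → 6×10 + 4 = 64 (decimal)
Compute lcm(58, 64) = 1856
1856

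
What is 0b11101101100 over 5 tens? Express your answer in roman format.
Convert 0b11101101100 (binary) → 1024 + 512 + 256 + 64 + 32 + 8 + 4 = 1900 (decimal)
Convert 5 tens (place-value notation) → 5×10 = 50 (decimal)
Compute 1900 ÷ 50 = 38
Convert 38 (decimal) → 38 = 10 + 10 + 10 + 5 + 1 + 1 + 1 → XXXVIII (Roman numeral)
XXXVIII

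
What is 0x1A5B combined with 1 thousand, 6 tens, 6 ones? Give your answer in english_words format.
Convert 0x1A5B (hexadecimal) → 1×4096 + 10×256 + 5×16 + 11 = 6747 (decimal)
Convert 1 thousand, 6 tens, 6 ones (place-value notation) → 1×1000 + 6×10 + 6 = 1066 (decimal)
Compute 6747 + 1066 = 7813
Convert 7813 (decimal) → 7813 = 7×1000 + 8×100 + 13 → seven thousand eight hundred thirteen (English words)
seven thousand eight hundred thirteen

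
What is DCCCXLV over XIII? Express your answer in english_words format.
Convert DCCCXLV (Roman numeral) → 500 + 100 + 100 + 100 + 40 + 5 = 845 (decimal)
Convert XIII (Roman numeral) → 10 + 1 + 1 + 1 = 13 (decimal)
Compute 845 ÷ 13 = 65
Convert 65 (decimal) → sixty-five (English words)
sixty-five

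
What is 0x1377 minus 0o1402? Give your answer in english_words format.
Convert 0x1377 (hexadecimal) → 1×4096 + 3×256 + 7×16 + 7 = 4983 (decimal)
Convert 0o1402 (octal) → 1×512 + 4×64 + 2 = 770 (decimal)
Compute 4983 - 770 = 4213
Convert 4213 (decimal) → 4213 = 4×1000 + 2×100 + 13 → four thousand two hundred thirteen (English words)
four thousand two hundred thirteen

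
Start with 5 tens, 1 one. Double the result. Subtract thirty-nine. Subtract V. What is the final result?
Convert 5 tens, 1 one (place-value notation) → 5×10 + 1 = 51 (decimal)
Start: 51
51 × 2 = 102
Convert thirty-nine (English words) → 39 (decimal)
102 - 39 = 63
Convert V (Roman numeral) → 5 (decimal)
63 - 5 = 58
58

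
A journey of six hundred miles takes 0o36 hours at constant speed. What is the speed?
Convert six hundred (English words) → 6×100 = 600 (decimal)
Convert 0o36 (octal) → 3×8 + 6 = 30 (decimal)
Compute 600 ÷ 30 = 20
20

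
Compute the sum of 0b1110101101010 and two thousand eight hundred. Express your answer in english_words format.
Convert 0b1110101101010 (binary) → 4096 + 2048 + 1024 + 256 + 64 + 32 + 8 + 2 = 7530 (decimal)
Convert two thousand eight hundred (English words) → 2×1000 + 8×100 = 2800 (decimal)
Compute 7530 + 2800 = 10330
Convert 10330 (decimal) → 10330 = 10×1000 + 3×100 + 30 → ten thousand three hundred thirty (English words)
ten thousand three hundred thirty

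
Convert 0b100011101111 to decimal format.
Convert 0b100011101111 (binary) → 2048 + 128 + 64 + 32 + 8 + 4 + 2 + 1 = 2287 (decimal)
2287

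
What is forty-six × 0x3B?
Convert forty-six (English words) → 46 (decimal)
Convert 0x3B (hexadecimal) → 3×16 + 11 = 59 (decimal)
Compute 46 × 59 = 2714
2714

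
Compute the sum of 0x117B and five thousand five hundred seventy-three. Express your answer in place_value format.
Convert 0x117B (hexadecimal) → 1×4096 + 1×256 + 7×16 + 11 = 4475 (decimal)
Convert five thousand five hundred seventy-three (English words) → 5×1000 + 5×100 + 73 = 5573 (decimal)
Compute 4475 + 5573 = 10048
Convert 10048 (decimal) → 10048 = 10×1000 + 4×10 + 8 → 10 thousands, 4 tens, 8 ones (place-value notation)
10 thousands, 4 tens, 8 ones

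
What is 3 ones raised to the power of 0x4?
Convert 3 ones (place-value notation) → 3 (decimal)
Convert 0x4 (hexadecimal) → 4 (decimal)
Compute 3 ^ 4 = 81
81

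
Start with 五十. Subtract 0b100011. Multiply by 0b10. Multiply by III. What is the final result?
Convert 五十 (Chinese numeral) → 5×10 = 50 (decimal)
Start: 50
Convert 0b100011 (binary) → 32 + 2 + 1 = 35 (decimal)
50 - 35 = 15
Convert 0b10 (binary) → 2 (decimal)
15 × 2 = 30
Convert III (Roman numeral) → 1 + 1 + 1 = 3 (decimal)
30 × 3 = 90
90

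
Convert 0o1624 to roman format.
Convert 0o1624 (octal) → 1×512 + 6×64 + 2×8 + 4 = 916 (decimal)
Convert 916 (decimal) → 916 = 900 + 10 + 5 + 1 → CMXVI (Roman numeral)
CMXVI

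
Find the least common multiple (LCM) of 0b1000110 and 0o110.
Convert 0b1000110 (binary) → 64 + 4 + 2 = 70 (decimal)
Convert 0o110 (octal) → 1×64 + 1×8 = 72 (decimal)
Compute lcm(70, 72) = 2520
2520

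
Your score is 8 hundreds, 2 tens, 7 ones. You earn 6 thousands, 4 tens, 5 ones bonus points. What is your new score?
Convert 8 hundreds, 2 tens, 7 ones (place-value notation) → 8×100 + 2×10 + 7 = 827 (decimal)
Convert 6 thousands, 4 tens, 5 ones (place-value notation) → 6×1000 + 4×10 + 5 = 6045 (decimal)
Compute 827 + 6045 = 6872
6872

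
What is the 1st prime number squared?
The 1st prime number = 2
Compute 2² = 2 × 2 = 4
4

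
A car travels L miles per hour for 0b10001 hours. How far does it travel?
Convert L (Roman numeral) → 50 (decimal)
Convert 0b10001 (binary) → 16 + 1 = 17 (decimal)
Compute 50 × 17 = 850
850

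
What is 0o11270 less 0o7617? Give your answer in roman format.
Convert 0o11270 (octal) → 1×4096 + 1×512 + 2×64 + 7×8 = 4792 (decimal)
Convert 0o7617 (octal) → 7×512 + 6×64 + 1×8 + 7 = 3983 (decimal)
Compute 4792 - 3983 = 809
Convert 809 (decimal) → 809 = 500 + 100 + 100 + 100 + 9 → DCCCIX (Roman numeral)
DCCCIX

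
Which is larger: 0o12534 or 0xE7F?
Convert 0o12534 (octal) → 1×4096 + 2×512 + 5×64 + 3×8 + 4 = 5468 (decimal)
Convert 0xE7F (hexadecimal) → 14×256 + 7×16 + 15 = 3711 (decimal)
Compare 5468 vs 3711: larger = 5468
5468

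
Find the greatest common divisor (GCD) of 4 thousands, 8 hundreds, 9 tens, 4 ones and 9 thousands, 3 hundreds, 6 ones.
Convert 4 thousands, 8 hundreds, 9 tens, 4 ones (place-value notation) → 4×1000 + 8×100 + 9×10 + 4 = 4894 (decimal)
Convert 9 thousands, 3 hundreds, 6 ones (place-value notation) → 9×1000 + 3×100 + 6 = 9306 (decimal)
Compute gcd(4894, 9306) = 2
2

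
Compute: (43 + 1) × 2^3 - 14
Convert 2^3 (power) → 8 (decimal)
Expression in decimal: (43 + 1) × 8 - 14
Parentheses first: 43 + 1 = 44
Multiply: 44 × 8 = 352
Subtract: 352 - 14 = 338
338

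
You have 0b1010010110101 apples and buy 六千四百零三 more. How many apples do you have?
Convert 0b1010010110101 (binary) → 4096 + 1024 + 128 + 32 + 16 + 4 + 1 = 5301 (decimal)
Convert 六千四百零三 (Chinese numeral) → 6×1000 + 4×100 + 3 = 6403 (decimal)
Compute 5301 + 6403 = 11704
11704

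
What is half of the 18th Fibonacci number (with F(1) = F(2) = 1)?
The 18th Fibonacci number (with F(1) = F(2) = 1) = 2584
Compute 2584 ÷ 2 = 1292
1292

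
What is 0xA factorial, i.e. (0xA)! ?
Convert 0xA (hexadecimal) → 10 (decimal)
Compute 10! = 3628800
3628800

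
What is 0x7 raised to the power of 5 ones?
Convert 0x7 (hexadecimal) → 7 (decimal)
Convert 5 ones (place-value notation) → 5 (decimal)
Compute 7 ^ 5 = 16807
16807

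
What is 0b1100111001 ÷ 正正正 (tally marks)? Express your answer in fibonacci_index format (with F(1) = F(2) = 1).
Convert 0b1100111001 (binary) → 512 + 256 + 32 + 16 + 8 + 1 = 825 (decimal)
Convert 正正正 (tally marks) → 5 + 5 + 5 = 15 (decimal)
Compute 825 ÷ 15 = 55
Convert 55 (decimal) → 1, 1, 2, 3, 5, 8, 13, 21, 34, 55 → the 10th Fibonacci number (Fibonacci index)
the 10th Fibonacci number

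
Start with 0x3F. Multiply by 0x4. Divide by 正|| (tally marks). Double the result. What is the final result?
Convert 0x3F (hexadecimal) → 3×16 + 15 = 63 (decimal)
Start: 63
Convert 0x4 (hexadecimal) → 4 (decimal)
63 × 4 = 252
Convert 正|| (tally marks) → 5 + 2 = 7 (decimal)
252 ÷ 7 = 36
36 × 2 = 72
72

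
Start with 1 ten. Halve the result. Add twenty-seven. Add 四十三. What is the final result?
Convert 1 ten (place-value notation) → 1×10 = 10 (decimal)
Start: 10
10 ÷ 2 = 5
Convert twenty-seven (English words) → 27 (decimal)
5 + 27 = 32
Convert 四十三 (Chinese numeral) → 4×10 + 3 = 43 (decimal)
32 + 43 = 75
75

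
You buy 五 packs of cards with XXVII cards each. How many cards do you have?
Convert XXVII (Roman numeral) → 10 + 10 + 5 + 1 + 1 = 27 (decimal)
Convert 五 (Chinese numeral) → 5 (decimal)
Compute 27 × 5 = 135
135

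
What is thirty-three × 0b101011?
Convert thirty-three (English words) → 33 (decimal)
Convert 0b101011 (binary) → 32 + 8 + 2 + 1 = 43 (decimal)
Compute 33 × 43 = 1419
1419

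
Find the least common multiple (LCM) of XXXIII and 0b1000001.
Convert XXXIII (Roman numeral) → 10 + 10 + 10 + 1 + 1 + 1 = 33 (decimal)
Convert 0b1000001 (binary) → 64 + 1 = 65 (decimal)
Compute lcm(33, 65) = 2145
2145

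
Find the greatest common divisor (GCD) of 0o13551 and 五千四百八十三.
Convert 0o13551 (octal) → 1×4096 + 3×512 + 5×64 + 5×8 + 1 = 5993 (decimal)
Convert 五千四百八十三 (Chinese numeral) → 5×1000 + 4×100 + 8×10 + 3 = 5483 (decimal)
Compute gcd(5993, 5483) = 1
1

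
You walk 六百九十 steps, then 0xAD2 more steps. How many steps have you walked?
Convert 六百九十 (Chinese numeral) → 6×100 + 9×10 = 690 (decimal)
Convert 0xAD2 (hexadecimal) → 10×256 + 13×16 + 2 = 2770 (decimal)
Compute 690 + 2770 = 3460
3460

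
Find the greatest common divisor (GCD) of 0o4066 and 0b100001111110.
Convert 0o4066 (octal) → 4×512 + 6×8 + 6 = 2102 (decimal)
Convert 0b100001111110 (binary) → 2048 + 64 + 32 + 16 + 8 + 4 + 2 = 2174 (decimal)
Compute gcd(2102, 2174) = 2
2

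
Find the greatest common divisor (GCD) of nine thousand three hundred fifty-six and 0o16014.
Convert nine thousand three hundred fifty-six (English words) → 9×1000 + 3×100 + 56 = 9356 (decimal)
Convert 0o16014 (octal) → 1×4096 + 6×512 + 1×8 + 4 = 7180 (decimal)
Compute gcd(9356, 7180) = 4
4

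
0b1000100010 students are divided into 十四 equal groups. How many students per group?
Convert 0b1000100010 (binary) → 512 + 32 + 2 = 546 (decimal)
Convert 十四 (Chinese numeral) → 1×10 + 4 = 14 (decimal)
Compute 546 ÷ 14 = 39
39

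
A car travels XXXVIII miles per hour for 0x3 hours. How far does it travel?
Convert XXXVIII (Roman numeral) → 10 + 10 + 10 + 5 + 1 + 1 + 1 = 38 (decimal)
Convert 0x3 (hexadecimal) → 3 (decimal)
Compute 38 × 3 = 114
114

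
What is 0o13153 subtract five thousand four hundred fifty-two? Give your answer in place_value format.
Convert 0o13153 (octal) → 1×4096 + 3×512 + 1×64 + 5×8 + 3 = 5739 (decimal)
Convert five thousand four hundred fifty-two (English words) → 5×1000 + 4×100 + 52 = 5452 (decimal)
Compute 5739 - 5452 = 287
Convert 287 (decimal) → 287 = 2×100 + 8×10 + 7 → 2 hundreds, 8 tens, 7 ones (place-value notation)
2 hundreds, 8 tens, 7 ones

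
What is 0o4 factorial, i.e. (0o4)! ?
Convert 0o4 (octal) → 4 (decimal)
Compute 4! = 24
24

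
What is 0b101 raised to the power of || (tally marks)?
Convert 0b101 (binary) → 4 + 1 = 5 (decimal)
Convert || (tally marks) → 2 (decimal)
Compute 5 ^ 2 = 25
25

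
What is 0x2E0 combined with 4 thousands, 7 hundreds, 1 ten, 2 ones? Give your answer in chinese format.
Convert 0x2E0 (hexadecimal) → 2×256 + 14×16 = 736 (decimal)
Convert 4 thousands, 7 hundreds, 1 ten, 2 ones (place-value notation) → 4×1000 + 7×100 + 1×10 + 2 = 4712 (decimal)
Compute 736 + 4712 = 5448
Convert 5448 (decimal) → 5448 = 5×1000 + 4×100 + 4×10 + 8 → 五千四百四十八 (Chinese numeral)
五千四百四十八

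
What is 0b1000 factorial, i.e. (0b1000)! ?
Convert 0b1000 (binary) → 8 (decimal)
Compute 8! = 40320
40320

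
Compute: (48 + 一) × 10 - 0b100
Convert 一 (Chinese numeral) → 1 (decimal)
Convert 0b100 (binary) → 4 (decimal)
Expression in decimal: (48 + 1) × 10 - 4
Parentheses first: 48 + 1 = 49
Multiply: 49 × 10 = 490
Subtract: 490 - 4 = 486
486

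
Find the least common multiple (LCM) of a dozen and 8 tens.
Convert a dozen (colloquial) → 12 (decimal)
Convert 8 tens (place-value notation) → 8×10 = 80 (decimal)
Compute lcm(12, 80) = 240
240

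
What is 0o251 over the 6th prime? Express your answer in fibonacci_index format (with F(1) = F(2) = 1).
Convert 0o251 (octal) → 2×64 + 5×8 + 1 = 169 (decimal)
Convert the 6th prime (prime index) → 13 (decimal)
Compute 169 ÷ 13 = 13
Convert 13 (decimal) → 1, 1, 2, 3, 5, 8, 13 → the 7th Fibonacci number (Fibonacci index)
the 7th Fibonacci number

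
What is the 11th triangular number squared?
The 11th triangular number = 11×12/2 = 66
Compute 66² = 66 × 66 = 4356
4356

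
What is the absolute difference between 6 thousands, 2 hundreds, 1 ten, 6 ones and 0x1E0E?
Convert 6 thousands, 2 hundreds, 1 ten, 6 ones (place-value notation) → 6×1000 + 2×100 + 1×10 + 6 = 6216 (decimal)
Convert 0x1E0E (hexadecimal) → 1×4096 + 14×256 + 14 = 7694 (decimal)
Compute |6216 - 7694| = 1478
1478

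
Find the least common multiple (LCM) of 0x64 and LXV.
Convert 0x64 (hexadecimal) → 6×16 + 4 = 100 (decimal)
Convert LXV (Roman numeral) → 50 + 10 + 5 = 65 (decimal)
Compute lcm(100, 65) = 1300
1300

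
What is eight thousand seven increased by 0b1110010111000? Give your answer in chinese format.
Convert eight thousand seven (English words) → 8×1000 + 7 = 8007 (decimal)
Convert 0b1110010111000 (binary) → 4096 + 2048 + 1024 + 128 + 32 + 16 + 8 = 7352 (decimal)
Compute 8007 + 7352 = 15359
Convert 15359 (decimal) → 15359 = 1×10000 + 5×1000 + 3×100 + 5×10 + 9 → 一万五千三百五十九 (Chinese numeral)
一万五千三百五十九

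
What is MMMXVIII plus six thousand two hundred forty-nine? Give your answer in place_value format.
Convert MMMXVIII (Roman numeral) → 1000 + 1000 + 1000 + 10 + 5 + 1 + 1 + 1 = 3018 (decimal)
Convert six thousand two hundred forty-nine (English words) → 6×1000 + 2×100 + 49 = 6249 (decimal)
Compute 3018 + 6249 = 9267
Convert 9267 (decimal) → 9267 = 9×1000 + 2×100 + 6×10 + 7 → 9 thousands, 2 hundreds, 6 tens, 7 ones (place-value notation)
9 thousands, 2 hundreds, 6 tens, 7 ones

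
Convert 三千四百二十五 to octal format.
Convert 三千四百二十五 (Chinese numeral) → 3×1000 + 4×100 + 2×10 + 5 = 3425 (decimal)
Convert 3425 (decimal) → 3425 = 6×512 + 5×64 + 4×8 + 1 → 0o6541 (octal)
0o6541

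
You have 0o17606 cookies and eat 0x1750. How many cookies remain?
Convert 0o17606 (octal) → 1×4096 + 7×512 + 6×64 + 6 = 8070 (decimal)
Convert 0x1750 (hexadecimal) → 1×4096 + 7×256 + 5×16 = 5968 (decimal)
Compute 8070 - 5968 = 2102
2102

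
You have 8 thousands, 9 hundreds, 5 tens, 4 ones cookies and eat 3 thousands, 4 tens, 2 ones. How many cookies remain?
Convert 8 thousands, 9 hundreds, 5 tens, 4 ones (place-value notation) → 8×1000 + 9×100 + 5×10 + 4 = 8954 (decimal)
Convert 3 thousands, 4 tens, 2 ones (place-value notation) → 3×1000 + 4×10 + 2 = 3042 (decimal)
Compute 8954 - 3042 = 5912
5912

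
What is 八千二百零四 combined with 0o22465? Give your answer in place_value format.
Convert 八千二百零四 (Chinese numeral) → 8×1000 + 2×100 + 4 = 8204 (decimal)
Convert 0o22465 (octal) → 2×4096 + 2×512 + 4×64 + 6×8 + 5 = 9525 (decimal)
Compute 8204 + 9525 = 17729
Convert 17729 (decimal) → 17729 = 17×1000 + 7×100 + 2×10 + 9 → 17 thousands, 7 hundreds, 2 tens, 9 ones (place-value notation)
17 thousands, 7 hundreds, 2 tens, 9 ones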